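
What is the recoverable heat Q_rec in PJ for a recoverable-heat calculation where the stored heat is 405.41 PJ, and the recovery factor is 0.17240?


Q_rec = Q_s * RF
Q_rec = 405.41 * 0.17240
Q_rec = 69.893 PJ


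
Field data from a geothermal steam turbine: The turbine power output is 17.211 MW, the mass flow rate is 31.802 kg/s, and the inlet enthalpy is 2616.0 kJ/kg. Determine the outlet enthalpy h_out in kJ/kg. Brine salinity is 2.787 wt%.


h_out = h_in - P * 1000 / mdot
h_out = 2616.0 - 17.211 * 1000 / 31.802
h_out = 2074.8 kJ/kg


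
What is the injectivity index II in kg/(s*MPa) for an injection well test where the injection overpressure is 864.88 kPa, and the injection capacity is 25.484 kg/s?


II = mdot * 1000 / dP
II = 25.484 * 1000 / 864.88
II = 29.465 kg/(s*MPa)


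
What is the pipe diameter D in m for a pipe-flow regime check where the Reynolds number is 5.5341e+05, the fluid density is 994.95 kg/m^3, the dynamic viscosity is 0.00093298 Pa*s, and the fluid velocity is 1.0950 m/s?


D = Re * mu / (rho * vel)
D = 5.5341e+05 * 0.00093298 / (994.95 * 1.0950)
D = 0.47392 m


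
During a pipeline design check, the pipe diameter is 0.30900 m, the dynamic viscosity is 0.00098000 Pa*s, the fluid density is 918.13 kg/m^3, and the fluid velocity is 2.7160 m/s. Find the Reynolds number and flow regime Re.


Step 1: Re = rho*vel*D/mu = 918.13*2.716*0.309/0.00098 = 7.8626e+05
Step 2: Re = 7.8626e+05 > 4000, so flow is turbulent.
Re = 7.8626e+05 (turbulent)


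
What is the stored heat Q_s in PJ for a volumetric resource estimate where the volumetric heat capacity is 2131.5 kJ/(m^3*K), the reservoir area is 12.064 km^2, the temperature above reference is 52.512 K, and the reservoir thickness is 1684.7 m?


Step 1: Vr = A*1e6*hr = 12.064*1e6*1684.7 = 2.032422e+10 m^3
Step 2: Q_s = Vr*rhoc*dT/1e12 = 2.032422e+10*2131.5*52.512/1e12 = 2274.9 PJ
Q_s = 2274.9 PJ


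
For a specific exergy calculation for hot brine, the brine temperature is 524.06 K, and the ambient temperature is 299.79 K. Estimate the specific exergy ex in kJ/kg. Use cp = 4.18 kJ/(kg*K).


ex = cp * ((T_b - T_0) - T_0 * ln(T_b/T_0))
ex = 4.18 * ((524.06 - 299.79) - 299.79 * ln(524.06/299.79))
ex = 237.55 kJ/kg


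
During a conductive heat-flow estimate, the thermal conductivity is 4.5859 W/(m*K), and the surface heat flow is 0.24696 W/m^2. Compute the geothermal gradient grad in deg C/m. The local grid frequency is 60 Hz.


grad = q * 1000 / k
grad = 0.24696 * 1000 / 4.5859
grad = 53.85202 deg C/km
Convert: 53.85202 deg C/km * 0.001 = 0.053852 deg C/m
grad = 0.053852 deg C/m


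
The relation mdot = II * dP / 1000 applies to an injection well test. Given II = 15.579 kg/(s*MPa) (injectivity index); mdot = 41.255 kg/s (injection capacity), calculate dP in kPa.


dP = mdot * 1000 / II
dP = 41.255 * 1000 / 15.579
dP = 2648.1 kPa


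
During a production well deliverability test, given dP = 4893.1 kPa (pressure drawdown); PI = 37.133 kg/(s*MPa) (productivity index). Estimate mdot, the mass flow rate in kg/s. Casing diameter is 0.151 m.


mdot = PI * dP / 1000
mdot = 37.133 * 4893.1 / 1000
mdot = 181.70 kg/s


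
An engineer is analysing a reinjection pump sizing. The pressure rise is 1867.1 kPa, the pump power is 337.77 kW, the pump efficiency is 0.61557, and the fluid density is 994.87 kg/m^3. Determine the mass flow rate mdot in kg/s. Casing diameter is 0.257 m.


mdot = P_pump * rho * eta / dP
mdot = 337.77 * 994.87 * 0.61557 / 1867.1
mdot = 110.79 kg/s


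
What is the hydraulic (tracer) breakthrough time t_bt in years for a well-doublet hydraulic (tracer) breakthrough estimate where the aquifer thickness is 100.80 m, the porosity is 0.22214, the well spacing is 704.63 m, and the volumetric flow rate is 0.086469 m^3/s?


t_bt = pi * hr * phi * L^2 / (3 * Qv) / (365.25*86400)
t_bt = pi * 100.80 * 0.22214 * 704.63^2 / (3 * 0.086469) / (365.25*86400)
t_bt = 4.2665 years


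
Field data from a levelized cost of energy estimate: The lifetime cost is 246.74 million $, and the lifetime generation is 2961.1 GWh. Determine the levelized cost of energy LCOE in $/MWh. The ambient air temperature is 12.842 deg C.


LCOE = C_tot / E_tot * 100
LCOE = 246.74 / 2961.1 * 100
LCOE = 8.332714 cents/kWh
Convert: 8.332714 cents/kWh * 10.0 = 83.327 $/MWh
LCOE = 83.327 $/MWh


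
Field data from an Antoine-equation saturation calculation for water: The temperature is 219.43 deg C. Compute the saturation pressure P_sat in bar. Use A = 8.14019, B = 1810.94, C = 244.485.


P_sat = 10^(A - B/(C + T)) / 760 * 0.101325
P_sat = 10^(8.14019 - 1810.94/(244.485 + 219.43)) / 760 * 0.101325
P_sat = 2.298741 MPa
Convert: 2.298741 MPa * 10.0 = 22.987 bar
P_sat = 22.987 bar


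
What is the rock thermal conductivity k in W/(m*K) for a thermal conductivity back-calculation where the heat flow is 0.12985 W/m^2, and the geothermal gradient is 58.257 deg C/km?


k = q / (grad / 1000)
k = 0.12985 / (58.257 / 1000)
k = 2.2289 W/(m*K)


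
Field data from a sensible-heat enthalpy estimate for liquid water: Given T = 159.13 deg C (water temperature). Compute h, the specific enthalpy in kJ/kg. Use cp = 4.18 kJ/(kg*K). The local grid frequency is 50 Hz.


h = cp * T
h = 4.18 * 159.13
h = 665.16 kJ/kg


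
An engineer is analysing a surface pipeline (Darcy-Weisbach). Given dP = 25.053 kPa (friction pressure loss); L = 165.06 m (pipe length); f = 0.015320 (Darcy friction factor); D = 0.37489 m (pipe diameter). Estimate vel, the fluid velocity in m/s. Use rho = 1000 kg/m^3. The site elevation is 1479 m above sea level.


vel = sqrt(dP*1000*2*D / (f*L*rho))
vel = sqrt(25.053*1000*2*0.37489 / (0.015320*165.06*1000))
vel = 2.7255 m/s


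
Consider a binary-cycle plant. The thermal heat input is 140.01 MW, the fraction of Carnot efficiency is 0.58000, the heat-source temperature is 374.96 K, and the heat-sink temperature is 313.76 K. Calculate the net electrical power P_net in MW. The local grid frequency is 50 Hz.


Step 1: eta = (1 - Tc/Th)*f = (1 - 313.76/374.96)*0.58 = 0.09466610
Step 2: P_net = eta * Q_in = 0.09466610 * 140.01 = 13.254 MW
P_net = 13.254 MW


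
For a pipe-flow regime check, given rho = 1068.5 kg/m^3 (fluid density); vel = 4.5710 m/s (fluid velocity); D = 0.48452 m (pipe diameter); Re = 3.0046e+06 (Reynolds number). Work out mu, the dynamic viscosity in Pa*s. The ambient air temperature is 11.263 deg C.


mu = rho * vel * D / Re
mu = 1068.5 * 4.5710 * 0.48452 / 3.0046e+06
mu = 0.00078761 Pa*s


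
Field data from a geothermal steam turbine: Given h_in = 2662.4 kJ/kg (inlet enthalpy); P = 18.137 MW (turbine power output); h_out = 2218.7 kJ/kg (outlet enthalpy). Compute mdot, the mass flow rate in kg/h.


mdot = P * 1000 / (h_in - h_out)
mdot = 18.137 * 1000 / (2662.4 - 2218.7)
mdot = 40.87672 kg/s
Convert: 40.87672 kg/s * 3600.0 = 1.4716e+05 kg/h
mdot = 1.4716e+05 kg/h


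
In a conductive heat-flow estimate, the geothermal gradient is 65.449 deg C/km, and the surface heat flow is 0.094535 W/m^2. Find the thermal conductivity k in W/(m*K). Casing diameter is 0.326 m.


k = q * 1000 / grad
k = 0.094535 * 1000 / 65.449
k = 1.4444 W/(m*K)


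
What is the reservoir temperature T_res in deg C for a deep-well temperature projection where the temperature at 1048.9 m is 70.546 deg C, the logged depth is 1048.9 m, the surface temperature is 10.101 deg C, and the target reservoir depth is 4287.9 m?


Step 1: grad = (T_d1 - T_surf)/d1 * 1000 = (70.546 - 10.101)/1048.9 * 1000 = 57.62704 deg C/km
Step 2: T_res = T_surf + grad*d2/1000 = 10.101 + 57.62704*4287.9/1000 = 257.20 deg C
T_res = 257.20 deg C


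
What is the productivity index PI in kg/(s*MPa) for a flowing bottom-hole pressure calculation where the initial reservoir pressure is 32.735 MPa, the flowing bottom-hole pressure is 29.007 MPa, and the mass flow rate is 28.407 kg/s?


PI = mdot / (P_i - P_wf)
PI = 28.407 / (32.735 - 29.007)
PI = 7.6199 kg/(s*MPa)


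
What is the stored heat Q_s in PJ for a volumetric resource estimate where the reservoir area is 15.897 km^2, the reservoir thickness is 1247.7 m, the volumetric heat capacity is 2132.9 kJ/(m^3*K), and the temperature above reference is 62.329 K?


Step 1: Vr = A*1e6*hr = 15.897*1e6*1247.7 = 1.983469e+10 m^3
Step 2: Q_s = Vr*rhoc*dT/1e12 = 1.983469e+10*2132.9*62.329/1e12 = 2636.9 PJ
Q_s = 2636.9 PJ


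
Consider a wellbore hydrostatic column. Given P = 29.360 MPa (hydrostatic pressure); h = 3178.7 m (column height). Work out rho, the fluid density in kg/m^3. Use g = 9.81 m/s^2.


rho = P * 1e6 / (g * h)
rho = 29.360 * 1e6 / (9.81 * 3178.7)
rho = 941.54 kg/m^3


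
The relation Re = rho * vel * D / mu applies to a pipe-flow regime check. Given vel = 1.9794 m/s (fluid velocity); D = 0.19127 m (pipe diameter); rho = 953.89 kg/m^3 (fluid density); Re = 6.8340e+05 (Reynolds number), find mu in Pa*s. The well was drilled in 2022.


mu = rho * vel * D / Re
mu = 953.89 * 1.9794 * 0.19127 / 6.8340e+05
mu = 0.00052845 Pa*s


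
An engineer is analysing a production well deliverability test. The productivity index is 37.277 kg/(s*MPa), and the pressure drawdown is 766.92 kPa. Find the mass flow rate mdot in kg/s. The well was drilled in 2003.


mdot = PI * dP / 1000
mdot = 37.277 * 766.92 / 1000
mdot = 28.588 kg/s


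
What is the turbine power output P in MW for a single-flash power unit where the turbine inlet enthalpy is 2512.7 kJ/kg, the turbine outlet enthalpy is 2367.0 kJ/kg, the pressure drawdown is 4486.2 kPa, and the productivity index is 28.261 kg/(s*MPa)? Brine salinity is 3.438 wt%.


Step 1: mdot = PI * dP / 1000 = 28.261 * 4486.2 / 1000 = 126.7845 kg/s
Step 2: P = mdot*(h_in - h_out)/1000 = 126.7845*(2512.7 - 2367.0)/1000 = 18.473 MW
P = 18.473 MW


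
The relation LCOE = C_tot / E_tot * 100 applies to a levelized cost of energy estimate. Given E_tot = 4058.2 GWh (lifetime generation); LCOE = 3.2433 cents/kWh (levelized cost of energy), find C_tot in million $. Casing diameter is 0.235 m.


C_tot = LCOE / 100 * E_tot
C_tot = 3.2433 / 100 * 4058.2
C_tot = 131.62 million $


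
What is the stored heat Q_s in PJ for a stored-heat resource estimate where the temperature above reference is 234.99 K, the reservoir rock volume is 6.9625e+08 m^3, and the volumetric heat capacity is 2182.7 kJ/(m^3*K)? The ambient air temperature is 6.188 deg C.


Q_s = Vr * rhoc * dT / 1e12
Q_s = 6.9625e+08 * 2182.7 * 234.99 / 1e12
Q_s = 357.12 PJ


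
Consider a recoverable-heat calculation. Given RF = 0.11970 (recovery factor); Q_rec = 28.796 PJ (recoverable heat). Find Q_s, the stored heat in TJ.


Q_s = Q_rec / RF
Q_s = 28.796 / 0.11970
Q_s = 240.5681 PJ
Convert: 240.5681 PJ * 1000.0 = 2.4057e+05 TJ
Q_s = 2.4057e+05 TJ


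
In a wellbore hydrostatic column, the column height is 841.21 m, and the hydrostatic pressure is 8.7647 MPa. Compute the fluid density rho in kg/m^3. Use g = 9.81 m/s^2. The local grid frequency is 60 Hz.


rho = P * 1e6 / (g * h)
rho = 8.7647 * 1e6 / (9.81 * 841.21)
rho = 1062.1 kg/m^3


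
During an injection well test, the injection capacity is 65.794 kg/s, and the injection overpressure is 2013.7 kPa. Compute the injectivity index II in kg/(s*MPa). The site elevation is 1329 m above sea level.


II = mdot * 1000 / dP
II = 65.794 * 1000 / 2013.7
II = 32.673 kg/(s*MPa)


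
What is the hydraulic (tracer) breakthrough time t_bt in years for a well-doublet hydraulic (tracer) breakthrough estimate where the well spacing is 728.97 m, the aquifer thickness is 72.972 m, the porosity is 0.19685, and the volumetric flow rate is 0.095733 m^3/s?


t_bt = pi * hr * phi * L^2 / (3 * Qv) / (365.25*86400)
t_bt = pi * 72.972 * 0.19685 * 728.97^2 / (3 * 0.095733) / (365.25*86400)
t_bt = 2.6459 years


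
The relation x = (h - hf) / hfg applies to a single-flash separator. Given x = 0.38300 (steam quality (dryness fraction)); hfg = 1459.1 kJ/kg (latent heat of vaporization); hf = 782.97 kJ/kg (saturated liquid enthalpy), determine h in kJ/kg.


h = hf + x * hfg
h = 782.97 + 0.38300 * 1459.1
h = 1341.8 kJ/kg


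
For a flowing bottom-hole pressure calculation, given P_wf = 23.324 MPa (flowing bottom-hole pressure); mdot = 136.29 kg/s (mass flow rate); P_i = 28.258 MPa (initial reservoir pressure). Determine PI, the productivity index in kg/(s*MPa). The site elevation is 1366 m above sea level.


PI = mdot / (P_i - P_wf)
PI = 136.29 / (28.258 - 23.324)
PI = 27.623 kg/(s*MPa)


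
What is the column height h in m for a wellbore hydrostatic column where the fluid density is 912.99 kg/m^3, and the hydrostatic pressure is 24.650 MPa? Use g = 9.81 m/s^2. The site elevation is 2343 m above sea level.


h = P * 1e6 / (g * rho)
h = 24.650 * 1e6 / (9.81 * 912.99)
h = 2752.2 m


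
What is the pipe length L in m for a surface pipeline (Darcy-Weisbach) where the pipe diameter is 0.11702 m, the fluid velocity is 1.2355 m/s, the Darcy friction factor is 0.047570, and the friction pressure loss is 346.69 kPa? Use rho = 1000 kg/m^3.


L = dP*1000*D / (f*rho*vel^2/2)
L = 346.69*1000*0.11702 / (0.047570*1000*1.2355^2/2)
L = 1117.4 m


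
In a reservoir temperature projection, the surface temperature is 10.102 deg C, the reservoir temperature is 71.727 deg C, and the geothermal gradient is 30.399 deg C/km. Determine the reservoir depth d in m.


d = (T_res - T_surf) / grad * 1000
d = (71.727 - 10.102) / 30.399 * 1000
d = 2027.2 m


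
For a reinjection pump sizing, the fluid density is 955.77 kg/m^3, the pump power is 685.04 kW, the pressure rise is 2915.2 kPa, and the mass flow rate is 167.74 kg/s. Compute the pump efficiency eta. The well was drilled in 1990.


eta = mdot * dP / (rho * P_pump)
eta = 167.74 * 2915.2 / (955.77 * 685.04)
eta = 0.74685


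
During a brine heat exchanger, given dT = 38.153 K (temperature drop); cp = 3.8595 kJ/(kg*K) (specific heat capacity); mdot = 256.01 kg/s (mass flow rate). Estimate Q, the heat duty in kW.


Q = mdot * cp * dT / 1000
Q = 256.01 * 3.8595 * 38.153 / 1000
Q = 37.69786 MW
Convert: 37.69786 MW * 1000.0 = 37698 kW
Q = 37698 kW


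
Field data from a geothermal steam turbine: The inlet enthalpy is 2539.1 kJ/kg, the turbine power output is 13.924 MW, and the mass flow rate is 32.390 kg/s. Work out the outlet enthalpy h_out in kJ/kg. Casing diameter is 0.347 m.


h_out = h_in - P * 1000 / mdot
h_out = 2539.1 - 13.924 * 1000 / 32.390
h_out = 2109.2 kJ/kg


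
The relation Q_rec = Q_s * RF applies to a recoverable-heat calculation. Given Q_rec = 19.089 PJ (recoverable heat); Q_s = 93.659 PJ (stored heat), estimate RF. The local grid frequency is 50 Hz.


RF = Q_rec / Q_s
RF = 19.089 / 93.659
RF = 0.20381


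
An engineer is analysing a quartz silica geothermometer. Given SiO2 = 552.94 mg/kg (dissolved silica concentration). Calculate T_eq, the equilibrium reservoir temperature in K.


T_eq = 1309 / (5.19 - log10(SiO2)) - 273.15
T_eq = 1309 / (5.19 - log10(552.94)) - 273.15
T_eq = 261.7204 deg C
Convert to K: 261.7204 + 273.15 = 534.87 K
T_eq = 534.87 K


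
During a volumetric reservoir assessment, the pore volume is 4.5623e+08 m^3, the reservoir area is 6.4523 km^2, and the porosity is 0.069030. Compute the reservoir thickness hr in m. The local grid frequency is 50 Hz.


hr = Vp / (A * 1e6 * phi)
hr = 4.5623e+08 / (6.4523 * 1e6 * 0.069030)
hr = 1024.3 m


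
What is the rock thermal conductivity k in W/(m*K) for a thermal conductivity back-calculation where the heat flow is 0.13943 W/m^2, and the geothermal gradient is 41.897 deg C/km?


k = q / (grad / 1000)
k = 0.13943 / (41.897 / 1000)
k = 3.3279 W/(m*K)


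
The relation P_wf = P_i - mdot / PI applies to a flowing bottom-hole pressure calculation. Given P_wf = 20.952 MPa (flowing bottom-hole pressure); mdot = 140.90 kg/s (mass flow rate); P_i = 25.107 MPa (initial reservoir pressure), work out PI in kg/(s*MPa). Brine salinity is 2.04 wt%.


PI = mdot / (P_i - P_wf)
PI = 140.90 / (25.107 - 20.952)
PI = 33.911 kg/(s*MPa)


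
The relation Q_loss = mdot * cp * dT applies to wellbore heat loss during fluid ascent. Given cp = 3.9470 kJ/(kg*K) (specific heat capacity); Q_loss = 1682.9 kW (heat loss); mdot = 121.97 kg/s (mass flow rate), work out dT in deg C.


dT = Q_loss / (mdot * cp)
dT = 1682.9 / (121.97 * 3.9470)
dT = 3.495732 K
Convert (temperature difference, 1 K = 1 deg C): 3.495732 K = 3.495732 deg C
dT = 3.4957 deg C


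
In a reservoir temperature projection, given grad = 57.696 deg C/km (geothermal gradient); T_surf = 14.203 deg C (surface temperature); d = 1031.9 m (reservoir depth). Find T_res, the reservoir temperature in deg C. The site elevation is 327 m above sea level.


T_res = T_surf + grad * d / 1000
T_res = 14.203 + 57.696 * 1031.9 / 1000
T_res = 73.740 deg C


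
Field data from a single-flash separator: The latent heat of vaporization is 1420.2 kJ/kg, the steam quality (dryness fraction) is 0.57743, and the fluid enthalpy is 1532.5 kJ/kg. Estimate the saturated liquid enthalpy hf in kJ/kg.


hf = h - x * hfg
hf = 1532.5 - 0.57743 * 1420.2
hf = 712.43 kJ/kg


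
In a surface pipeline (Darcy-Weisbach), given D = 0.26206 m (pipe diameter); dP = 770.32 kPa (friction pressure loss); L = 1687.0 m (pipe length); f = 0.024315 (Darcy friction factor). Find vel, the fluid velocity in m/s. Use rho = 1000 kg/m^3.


vel = sqrt(dP*1000*2*D / (f*L*rho))
vel = sqrt(770.32*1000*2*0.26206 / (0.024315*1687.0*1000))
vel = 3.1373 m/s


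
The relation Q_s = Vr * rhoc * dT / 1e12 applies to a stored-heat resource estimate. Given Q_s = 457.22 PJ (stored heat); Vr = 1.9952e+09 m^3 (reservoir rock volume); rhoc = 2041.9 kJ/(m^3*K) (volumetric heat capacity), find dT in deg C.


dT = Q_s * 1e12 / (Vr * rhoc)
dT = 457.22 * 1e12 / (1.9952e+09 * 2041.9)
dT = 112.2288 K
Convert (temperature difference, 1 K = 1 deg C): 112.2288 K = 112.2288 deg C
dT = 112.23 deg C


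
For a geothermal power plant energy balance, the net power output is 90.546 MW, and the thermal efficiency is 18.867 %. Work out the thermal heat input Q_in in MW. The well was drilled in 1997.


Q_in = W_net / (eta / 100)
Q_in = 90.546 / (18.867 / 100)
Q_in = 479.92 MW


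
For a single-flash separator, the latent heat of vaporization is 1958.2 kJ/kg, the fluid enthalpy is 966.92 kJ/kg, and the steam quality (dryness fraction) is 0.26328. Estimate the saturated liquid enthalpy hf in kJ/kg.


hf = h - x * hfg
hf = 966.92 - 0.26328 * 1958.2
hf = 451.37 kJ/kg


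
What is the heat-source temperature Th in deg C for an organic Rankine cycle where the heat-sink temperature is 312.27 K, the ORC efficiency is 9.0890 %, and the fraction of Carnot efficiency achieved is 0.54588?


Th = Tc / (1 - (eta_orc/100)/f)
Th = 312.27 / (1 - (9.0890/100)/0.54588)
Th = 374.6499 K
Convert to deg C: 374.6499 - 273.15 = 101.50 deg C
Th = 101.50 deg C


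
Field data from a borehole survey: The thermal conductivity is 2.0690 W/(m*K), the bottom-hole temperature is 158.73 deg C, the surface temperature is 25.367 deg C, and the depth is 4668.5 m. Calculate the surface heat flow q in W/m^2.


Step 1: grad = (T_d - T_surf)/d * 1000 = (158.73 - 25.367)/4668.5 * 1000 = 28.56656 deg C/km
Step 2: q = k * grad / 1000 = 2.069 * 28.56656 / 1000 = 0.059104 W/m^2
q = 0.059104 W/m^2


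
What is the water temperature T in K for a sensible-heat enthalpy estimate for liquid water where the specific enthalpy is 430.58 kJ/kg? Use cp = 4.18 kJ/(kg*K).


T = h / cp
T = 430.58 / 4.18
T = 103.0096 deg C
Convert to K: 103.0096 + 273.15 = 376.16 K
T = 376.16 K


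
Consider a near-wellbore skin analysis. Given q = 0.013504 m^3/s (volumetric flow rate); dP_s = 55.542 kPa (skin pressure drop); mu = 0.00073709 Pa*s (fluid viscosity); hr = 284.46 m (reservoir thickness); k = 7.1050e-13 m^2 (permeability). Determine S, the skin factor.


S = dP_s * 1000 * 2*pi*k*hr / (q*mu)
S = 55.542 * 1000 * 2*pi*7.1050e-13*284.46 / (0.013504*0.00073709)
S = 7.0860


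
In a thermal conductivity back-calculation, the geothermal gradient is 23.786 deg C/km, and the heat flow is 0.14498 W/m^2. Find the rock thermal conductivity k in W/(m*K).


k = q / (grad / 1000)
k = 0.14498 / (23.786 / 1000)
k = 6.0952 W/(m*K)


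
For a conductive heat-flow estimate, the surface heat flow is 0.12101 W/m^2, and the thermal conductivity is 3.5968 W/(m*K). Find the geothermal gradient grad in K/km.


grad = q * 1000 / k
grad = 0.12101 * 1000 / 3.5968
grad = 33.64379 deg C/km
Convert: 33.64379 deg C/km * 1.0 = 33.644 K/km
grad = 33.644 K/km


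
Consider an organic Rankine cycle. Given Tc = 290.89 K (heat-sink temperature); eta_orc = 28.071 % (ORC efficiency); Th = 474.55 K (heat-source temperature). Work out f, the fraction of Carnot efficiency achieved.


f = (eta_orc/100) / (1 - Tc/Th)
f = (28.071/100) / (1 - 290.89/474.55)
f = 0.72531


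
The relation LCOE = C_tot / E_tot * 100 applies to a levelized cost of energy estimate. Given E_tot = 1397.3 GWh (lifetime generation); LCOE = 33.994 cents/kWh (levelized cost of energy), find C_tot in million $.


C_tot = LCOE / 100 * E_tot
C_tot = 33.994 / 100 * 1397.3
C_tot = 475.00 million $


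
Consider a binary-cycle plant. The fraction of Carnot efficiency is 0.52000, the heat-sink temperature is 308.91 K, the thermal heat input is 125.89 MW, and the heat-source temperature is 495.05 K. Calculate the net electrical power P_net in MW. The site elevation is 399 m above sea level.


Step 1: eta = (1 - Tc/Th)*f = (1 - 308.91/495.05)*0.52 = 0.1955213
Step 2: P_net = eta * Q_in = 0.1955213 * 125.89 = 24.614 MW
P_net = 24.614 MW


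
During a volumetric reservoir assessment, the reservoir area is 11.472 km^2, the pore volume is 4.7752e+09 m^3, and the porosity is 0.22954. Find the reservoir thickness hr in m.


hr = Vp / (A * 1e6 * phi)
hr = 4.7752e+09 / (11.472 * 1e6 * 0.22954)
hr = 1813.4 m


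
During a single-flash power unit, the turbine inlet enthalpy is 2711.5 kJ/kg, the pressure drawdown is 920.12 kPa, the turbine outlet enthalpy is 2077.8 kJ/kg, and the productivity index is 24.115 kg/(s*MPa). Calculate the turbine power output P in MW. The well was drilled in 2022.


Step 1: mdot = PI * dP / 1000 = 24.115 * 920.12 / 1000 = 22.18869 kg/s
Step 2: P = mdot*(h_in - h_out)/1000 = 22.18869*(2711.5 - 2077.8)/1000 = 14.061 MW
P = 14.061 MW


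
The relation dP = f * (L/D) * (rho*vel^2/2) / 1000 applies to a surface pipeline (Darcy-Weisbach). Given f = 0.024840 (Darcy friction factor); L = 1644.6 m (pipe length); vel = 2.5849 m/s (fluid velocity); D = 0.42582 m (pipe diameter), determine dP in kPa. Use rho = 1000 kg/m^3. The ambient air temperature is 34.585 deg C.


dP = f * (L/D) * (rho*vel^2/2) / 1000
dP = 0.024840 * (1644.6/0.42582) * (1000*2.5849^2/2) / 1000
dP = 320.51 kPa


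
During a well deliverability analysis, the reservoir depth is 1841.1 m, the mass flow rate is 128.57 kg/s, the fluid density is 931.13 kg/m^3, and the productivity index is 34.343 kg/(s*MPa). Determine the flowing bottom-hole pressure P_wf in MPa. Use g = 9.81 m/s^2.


Step 1: P_i = rho*g*h/1e6 = 931.13*9.81*1841.1/1e6 = 16.81732 MPa
Step 2: P_wf = P_i - mdot/PI = 16.81732 - 128.57/34.343 = 13.074 MPa
P_wf = 13.074 MPa


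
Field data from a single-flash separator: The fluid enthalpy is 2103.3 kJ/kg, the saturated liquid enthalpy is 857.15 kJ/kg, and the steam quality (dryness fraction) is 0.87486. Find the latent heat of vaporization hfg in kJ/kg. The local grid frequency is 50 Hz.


hfg = (h - hf) / x
hfg = (2103.3 - 857.15) / 0.87486
hfg = 1424.4 kJ/kg


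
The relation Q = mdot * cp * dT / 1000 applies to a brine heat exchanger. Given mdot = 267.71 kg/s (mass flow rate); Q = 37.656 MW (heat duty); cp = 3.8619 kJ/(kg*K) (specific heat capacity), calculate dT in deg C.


dT = Q * 1000 / (mdot * cp)
dT = 37.656 * 1000 / (267.71 * 3.8619)
dT = 36.42240 K
Convert (temperature difference, 1 K = 1 deg C): 36.42240 K = 36.42240 deg C
dT = 36.422 deg C


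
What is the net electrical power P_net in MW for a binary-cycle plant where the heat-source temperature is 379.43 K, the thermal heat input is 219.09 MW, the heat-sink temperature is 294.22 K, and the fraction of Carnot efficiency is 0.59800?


Step 1: eta = (1 - Tc/Th)*f = (1 - 294.22/379.43)*0.598 = 0.1342951
Step 2: P_net = eta * Q_in = 0.1342951 * 219.09 = 29.423 MW
P_net = 29.423 MW


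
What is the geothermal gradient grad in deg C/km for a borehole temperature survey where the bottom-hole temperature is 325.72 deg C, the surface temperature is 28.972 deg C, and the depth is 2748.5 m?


grad = (T_d - T_surf) / d * 1000
grad = (325.72 - 28.972) / 2748.5 * 1000
grad = 107.97 deg C/km


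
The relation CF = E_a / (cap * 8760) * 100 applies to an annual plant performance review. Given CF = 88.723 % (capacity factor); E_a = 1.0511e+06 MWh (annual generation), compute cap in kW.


cap = E_a / (CF/100 * 8760)
cap = 1.0511e+06 / (88.723/100 * 8760)
cap = 135.2395 MW
Convert: 135.2395 MW * 1000.0 = 1.3524e+05 kW
cap = 1.3524e+05 kW


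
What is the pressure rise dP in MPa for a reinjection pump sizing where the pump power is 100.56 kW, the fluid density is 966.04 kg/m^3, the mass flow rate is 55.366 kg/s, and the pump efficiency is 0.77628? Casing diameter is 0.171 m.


dP = P_pump * rho * eta / mdot
dP = 100.56 * 966.04 * 0.77628 / 55.366
dP = 1362.058 kPa
Convert: 1362.058 kPa * 0.001 = 1.3621 MPa
dP = 1.3621 MPa


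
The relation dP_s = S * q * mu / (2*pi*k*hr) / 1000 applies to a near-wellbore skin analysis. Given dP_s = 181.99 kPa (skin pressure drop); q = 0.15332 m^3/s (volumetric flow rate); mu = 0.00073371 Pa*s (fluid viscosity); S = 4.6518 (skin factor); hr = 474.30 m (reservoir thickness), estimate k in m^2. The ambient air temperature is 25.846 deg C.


k = S*q*mu / (2*pi*dP_s*1000*hr)
k = 4.6518*0.15332*0.00073371 / (2*pi*181.99*1000*474.30)
k = 9.6486e-13 m^2


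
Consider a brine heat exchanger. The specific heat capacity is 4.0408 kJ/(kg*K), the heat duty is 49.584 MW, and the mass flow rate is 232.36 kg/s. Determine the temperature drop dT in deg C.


dT = Q * 1000 / (mdot * cp)
dT = 49.584 * 1000 / (232.36 * 4.0408)
dT = 52.80959 K
Convert (temperature difference, 1 K = 1 deg C): 52.80959 K = 52.80959 deg C
dT = 52.810 deg C


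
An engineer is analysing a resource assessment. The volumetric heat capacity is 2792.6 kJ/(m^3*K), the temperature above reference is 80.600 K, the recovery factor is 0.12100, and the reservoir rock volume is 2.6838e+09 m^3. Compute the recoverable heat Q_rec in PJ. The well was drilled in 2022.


Step 1: Q_s = Vr*rhoc*dT/1e12 = 2.6838e+09*2792.6*80.6/1e12 = 604.0793 PJ
Step 2: Q_rec = Q_s * RF = 604.0793 * 0.121 = 73.094 PJ
Q_rec = 73.094 PJ


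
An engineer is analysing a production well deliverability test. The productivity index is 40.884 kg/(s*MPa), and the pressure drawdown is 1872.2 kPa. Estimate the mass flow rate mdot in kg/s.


mdot = PI * dP / 1000
mdot = 40.884 * 1872.2 / 1000
mdot = 76.543 kg/s


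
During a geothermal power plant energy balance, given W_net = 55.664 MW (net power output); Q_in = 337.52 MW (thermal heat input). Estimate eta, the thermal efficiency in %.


eta = W_net / Q_in * 100
eta = 55.664 / 337.52 * 100
eta = 16.492 %


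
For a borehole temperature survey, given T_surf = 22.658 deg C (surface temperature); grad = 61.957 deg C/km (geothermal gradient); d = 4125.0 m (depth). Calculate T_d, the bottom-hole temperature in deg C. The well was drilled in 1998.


T_d = T_surf + grad * d / 1000
T_d = 22.658 + 61.957 * 4125.0 / 1000
T_d = 278.23 deg C


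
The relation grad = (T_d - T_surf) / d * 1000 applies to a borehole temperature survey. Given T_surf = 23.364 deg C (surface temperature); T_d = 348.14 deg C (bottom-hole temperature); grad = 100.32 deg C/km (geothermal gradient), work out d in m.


d = (T_d - T_surf) / grad * 1000
d = (348.14 - 23.364) / 100.32 * 1000
d = 3237.4 m


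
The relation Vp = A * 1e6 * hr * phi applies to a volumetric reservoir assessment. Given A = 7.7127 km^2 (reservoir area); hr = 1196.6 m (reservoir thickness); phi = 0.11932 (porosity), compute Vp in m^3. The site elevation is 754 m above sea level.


Vp = A * 1e6 * hr * phi
Vp = 7.7127 * 1e6 * 1196.6 * 0.11932
Vp = 1.1012e+09 m^3


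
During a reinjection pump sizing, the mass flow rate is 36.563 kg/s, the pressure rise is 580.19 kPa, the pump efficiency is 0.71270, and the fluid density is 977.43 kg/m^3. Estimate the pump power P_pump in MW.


P_pump = mdot * dP / (rho * eta)
P_pump = 36.563 * 580.19 / (977.43 * 0.71270)
P_pump = 30.45227 kW
Convert: 30.45227 kW * 0.001 = 0.030452 MW
P_pump = 0.030452 MW


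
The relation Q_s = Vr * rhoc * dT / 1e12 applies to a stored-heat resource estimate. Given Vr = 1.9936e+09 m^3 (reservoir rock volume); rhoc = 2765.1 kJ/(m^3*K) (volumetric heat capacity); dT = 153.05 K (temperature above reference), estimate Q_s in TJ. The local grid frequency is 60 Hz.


Q_s = Vr * rhoc * dT / 1e12
Q_s = 1.9936e+09 * 2765.1 * 153.05 / 1e12
Q_s = 843.6886 PJ
Convert: 843.6886 PJ * 1000.0 = 8.4369e+05 TJ
Q_s = 8.4369e+05 TJ


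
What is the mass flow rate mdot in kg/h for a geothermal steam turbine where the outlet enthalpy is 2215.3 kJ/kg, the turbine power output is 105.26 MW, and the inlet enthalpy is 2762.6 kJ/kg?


mdot = P * 1000 / (h_in - h_out)
mdot = 105.26 * 1000 / (2762.6 - 2215.3)
mdot = 192.3260 kg/s
Convert: 192.3260 kg/s * 3600.0 = 6.9237e+05 kg/h
mdot = 6.9237e+05 kg/h


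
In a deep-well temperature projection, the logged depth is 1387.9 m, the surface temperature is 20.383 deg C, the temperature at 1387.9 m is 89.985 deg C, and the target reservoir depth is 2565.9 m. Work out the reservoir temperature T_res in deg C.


Step 1: grad = (T_d1 - T_surf)/d1 * 1000 = (89.985 - 20.383)/1387.9 * 1000 = 50.14915 deg C/km
Step 2: T_res = T_surf + grad*d2/1000 = 20.383 + 50.14915*2565.9/1000 = 149.06 deg C
T_res = 149.06 deg C


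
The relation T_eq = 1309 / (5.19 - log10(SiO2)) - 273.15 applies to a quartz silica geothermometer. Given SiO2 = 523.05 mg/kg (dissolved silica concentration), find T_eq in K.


T_eq = 1309 / (5.19 - log10(SiO2)) - 273.15
T_eq = 1309 / (5.19 - log10(523.05)) - 273.15
T_eq = 256.4971 deg C
Convert to K: 256.4971 + 273.15 = 529.65 K
T_eq = 529.65 K


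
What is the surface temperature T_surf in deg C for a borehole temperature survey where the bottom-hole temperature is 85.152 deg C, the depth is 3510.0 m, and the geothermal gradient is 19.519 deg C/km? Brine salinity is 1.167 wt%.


T_surf = T_d - grad * d / 1000
T_surf = 85.152 - 19.519 * 3510.0 / 1000
T_surf = 16.640 deg C


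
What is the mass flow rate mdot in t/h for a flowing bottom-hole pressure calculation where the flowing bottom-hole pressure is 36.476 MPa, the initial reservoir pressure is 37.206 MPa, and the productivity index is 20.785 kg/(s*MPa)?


mdot = (P_i - P_wf) * PI
mdot = (37.206 - 36.476) * 20.785
mdot = 15.17305 kg/s
Convert: 15.17305 kg/s * 3.6 = 54.623 t/h
mdot = 54.623 t/h


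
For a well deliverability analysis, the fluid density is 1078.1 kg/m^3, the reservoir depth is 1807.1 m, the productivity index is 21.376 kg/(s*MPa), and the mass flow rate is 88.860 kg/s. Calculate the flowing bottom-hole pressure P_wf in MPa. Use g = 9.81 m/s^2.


Step 1: P_i = rho*g*h/1e6 = 1078.1*9.81*1807.1/1e6 = 19.11218 MPa
Step 2: P_wf = P_i - mdot/PI = 19.11218 - 88.86/21.376 = 14.955 MPa
P_wf = 14.955 MPa


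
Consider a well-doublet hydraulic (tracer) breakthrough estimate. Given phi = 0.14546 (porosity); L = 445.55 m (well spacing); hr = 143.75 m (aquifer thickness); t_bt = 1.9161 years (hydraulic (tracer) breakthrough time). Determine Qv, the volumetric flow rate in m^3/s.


Qv = pi*hr*phi*L^2 / (3*t_bt*365.25*86400)
Qv = pi*143.75*0.14546*445.55^2 / (3*1.9161*365.25*86400)
Qv = 0.071887 m^3/s


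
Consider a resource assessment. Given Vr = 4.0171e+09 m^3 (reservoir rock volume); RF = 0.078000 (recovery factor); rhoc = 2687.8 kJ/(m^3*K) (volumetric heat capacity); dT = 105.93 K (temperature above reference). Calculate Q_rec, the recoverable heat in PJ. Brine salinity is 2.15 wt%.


Step 1: Q_s = Vr*rhoc*dT/1e12 = 4.0171e+09*2687.8*105.93/1e12 = 1143.743 PJ
Step 2: Q_rec = Q_s * RF = 1143.743 * 0.078 = 89.212 PJ
Q_rec = 89.212 PJ


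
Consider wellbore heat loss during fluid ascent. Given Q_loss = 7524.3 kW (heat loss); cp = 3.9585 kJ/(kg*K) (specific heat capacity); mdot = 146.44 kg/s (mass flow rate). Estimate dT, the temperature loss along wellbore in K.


dT = Q_loss / (mdot * cp)
dT = 7524.3 / (146.44 * 3.9585)
dT = 12.980 K


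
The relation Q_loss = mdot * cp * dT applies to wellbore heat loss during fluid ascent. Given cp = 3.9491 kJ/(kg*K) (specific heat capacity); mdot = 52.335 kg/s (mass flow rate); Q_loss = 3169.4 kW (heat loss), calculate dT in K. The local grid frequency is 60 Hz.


dT = Q_loss / (mdot * cp)
dT = 3169.4 / (52.335 * 3.9491)
dT = 15.335 K


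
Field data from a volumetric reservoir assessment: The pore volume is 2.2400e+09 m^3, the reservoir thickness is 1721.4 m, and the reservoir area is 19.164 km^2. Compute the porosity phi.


phi = Vp / (A * 1e6 * hr)
phi = 2.2400e+09 / (19.164 * 1e6 * 1721.4)
phi = 0.067902


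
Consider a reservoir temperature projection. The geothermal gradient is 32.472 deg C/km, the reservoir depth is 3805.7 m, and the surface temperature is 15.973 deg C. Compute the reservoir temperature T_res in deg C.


T_res = T_surf + grad * d / 1000
T_res = 15.973 + 32.472 * 3805.7 / 1000
T_res = 139.55 deg C


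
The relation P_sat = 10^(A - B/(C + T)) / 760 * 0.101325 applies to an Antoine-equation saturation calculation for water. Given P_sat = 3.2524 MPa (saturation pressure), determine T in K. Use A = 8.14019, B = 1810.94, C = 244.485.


T = B / (A - log10(P_sat * 760 / 0.101325)) - C
T = 1810.94 / (8.14019 - log10(3.2524 * 760 / 0.101325)) - 244.485
T = 238.0606 deg C
Convert to K: 238.0606 + 273.15 = 511.21 K
T = 511.21 K


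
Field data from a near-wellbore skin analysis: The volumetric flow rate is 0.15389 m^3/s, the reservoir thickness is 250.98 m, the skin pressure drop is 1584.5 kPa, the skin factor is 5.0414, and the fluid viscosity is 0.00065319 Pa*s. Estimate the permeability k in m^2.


k = S*q*mu / (2*pi*dP_s*1000*hr)
k = 5.0414*0.15389*0.00065319 / (2*pi*1584.5*1000*250.98)
k = 2.0281e-13 m^2


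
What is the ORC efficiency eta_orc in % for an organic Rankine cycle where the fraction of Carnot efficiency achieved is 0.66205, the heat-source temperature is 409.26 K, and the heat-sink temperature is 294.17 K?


eta_orc = (1 - Tc/Th) * f * 100
eta_orc = (1 - 294.17/409.26) * 0.66205 * 100
eta_orc = 18.618 %


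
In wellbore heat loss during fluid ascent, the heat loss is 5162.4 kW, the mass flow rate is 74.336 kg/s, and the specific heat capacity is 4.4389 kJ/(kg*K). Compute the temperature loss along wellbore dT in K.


dT = Q_loss / (mdot * cp)
dT = 5162.4 / (74.336 * 4.4389)
dT = 15.645 K


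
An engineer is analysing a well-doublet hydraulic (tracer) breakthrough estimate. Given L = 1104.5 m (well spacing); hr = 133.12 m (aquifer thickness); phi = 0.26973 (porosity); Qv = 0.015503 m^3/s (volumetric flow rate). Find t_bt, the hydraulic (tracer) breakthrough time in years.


t_bt = pi * hr * phi * L^2 / (3 * Qv) / (365.25*86400)
t_bt = pi * 133.12 * 0.26973 * 1104.5^2 / (3 * 0.015503) / (365.25*86400)
t_bt = 93.759 years


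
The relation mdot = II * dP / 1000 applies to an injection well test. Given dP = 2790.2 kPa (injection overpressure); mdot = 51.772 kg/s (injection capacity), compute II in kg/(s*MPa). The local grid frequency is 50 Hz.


II = mdot * 1000 / dP
II = 51.772 * 1000 / 2790.2
II = 18.555 kg/(s*MPa)


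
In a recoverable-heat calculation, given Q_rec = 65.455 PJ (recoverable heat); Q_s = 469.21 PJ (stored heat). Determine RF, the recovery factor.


RF = Q_rec / Q_s
RF = 65.455 / 469.21
RF = 0.13950


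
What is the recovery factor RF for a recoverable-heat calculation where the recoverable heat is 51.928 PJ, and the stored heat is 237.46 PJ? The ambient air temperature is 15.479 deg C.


RF = Q_rec / Q_s
RF = 51.928 / 237.46
RF = 0.21868


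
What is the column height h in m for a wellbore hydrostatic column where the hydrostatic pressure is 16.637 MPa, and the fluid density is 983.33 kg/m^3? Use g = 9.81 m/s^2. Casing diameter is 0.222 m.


h = P * 1e6 / (g * rho)
h = 16.637 * 1e6 / (9.81 * 983.33)
h = 1724.7 m


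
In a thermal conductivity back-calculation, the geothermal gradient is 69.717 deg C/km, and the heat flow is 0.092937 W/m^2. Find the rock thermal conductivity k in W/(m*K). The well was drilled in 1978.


k = q / (grad / 1000)
k = 0.092937 / (69.717 / 1000)
k = 1.3331 W/(m*K)


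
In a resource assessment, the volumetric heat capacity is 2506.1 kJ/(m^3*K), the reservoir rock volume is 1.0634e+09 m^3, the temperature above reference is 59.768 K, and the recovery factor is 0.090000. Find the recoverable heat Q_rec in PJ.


Step 1: Q_s = Vr*rhoc*dT/1e12 = 1.0634e+09*2506.1*59.768/1e12 = 159.2809 PJ
Step 2: Q_rec = Q_s * RF = 159.2809 * 0.09 = 14.335 PJ
Q_rec = 14.335 PJ


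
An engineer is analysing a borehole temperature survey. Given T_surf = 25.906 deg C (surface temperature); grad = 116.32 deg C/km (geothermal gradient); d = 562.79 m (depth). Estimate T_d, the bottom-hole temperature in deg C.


T_d = T_surf + grad * d / 1000
T_d = 25.906 + 116.32 * 562.79 / 1000
T_d = 91.370 deg C


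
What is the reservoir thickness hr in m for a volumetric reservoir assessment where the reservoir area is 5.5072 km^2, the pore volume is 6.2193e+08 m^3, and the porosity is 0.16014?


hr = Vp / (A * 1e6 * phi)
hr = 6.2193e+08 / (5.5072 * 1e6 * 0.16014)
hr = 705.20 m


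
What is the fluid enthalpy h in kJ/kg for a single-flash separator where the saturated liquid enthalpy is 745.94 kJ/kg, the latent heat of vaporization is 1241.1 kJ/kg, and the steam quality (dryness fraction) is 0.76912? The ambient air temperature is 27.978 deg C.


h = hf + x * hfg
h = 745.94 + 0.76912 * 1241.1
h = 1700.5 kJ/kg


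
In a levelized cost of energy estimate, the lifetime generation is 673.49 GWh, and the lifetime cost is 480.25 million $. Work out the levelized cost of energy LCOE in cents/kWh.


LCOE = C_tot / E_tot * 100
LCOE = 480.25 / 673.49 * 100
LCOE = 71.308 cents/kWh


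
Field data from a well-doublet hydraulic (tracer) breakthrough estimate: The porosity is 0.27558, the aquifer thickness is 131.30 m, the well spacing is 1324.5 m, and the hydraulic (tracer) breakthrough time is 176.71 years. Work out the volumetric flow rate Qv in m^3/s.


Qv = pi*hr*phi*L^2 / (3*t_bt*365.25*86400)
Qv = pi*131.30*0.27558*1324.5^2 / (3*176.71*365.25*86400)
Qv = 0.011920 m^3/s


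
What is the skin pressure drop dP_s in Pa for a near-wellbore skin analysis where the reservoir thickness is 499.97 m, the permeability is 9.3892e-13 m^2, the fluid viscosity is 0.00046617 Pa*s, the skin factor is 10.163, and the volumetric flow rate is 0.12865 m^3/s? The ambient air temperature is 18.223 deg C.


dP_s = S * q * mu / (2*pi*k*hr) / 1000
dP_s = 10.163 * 0.12865 * 0.00046617 / (2*pi*9.3892e-13*499.97) / 1000
dP_s = 206.6444 kPa
Convert: 206.6444 kPa * 1000.0 = 2.0664e+05 Pa
dP_s = 2.0664e+05 Pa


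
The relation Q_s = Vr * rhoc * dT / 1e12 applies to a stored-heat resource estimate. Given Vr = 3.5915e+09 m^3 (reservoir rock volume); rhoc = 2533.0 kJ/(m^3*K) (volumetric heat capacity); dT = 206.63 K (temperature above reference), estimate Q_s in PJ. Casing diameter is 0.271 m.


Q_s = Vr * rhoc * dT / 1e12
Q_s = 3.5915e+09 * 2533.0 * 206.63 / 1e12
Q_s = 1879.8 PJ


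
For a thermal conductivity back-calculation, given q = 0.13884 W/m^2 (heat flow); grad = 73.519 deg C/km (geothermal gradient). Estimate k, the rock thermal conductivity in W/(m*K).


k = q / (grad / 1000)
k = 0.13884 / (73.519 / 1000)
k = 1.8885 W/(m*K)
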